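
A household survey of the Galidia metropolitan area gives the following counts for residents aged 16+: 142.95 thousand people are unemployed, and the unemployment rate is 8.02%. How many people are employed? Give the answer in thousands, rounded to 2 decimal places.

About 1,639.47 thousand are employed.

Labor force = U / u = 142.95 / 0.0802 ≈ 1,782.42 thousand.
Employed = labor force − unemployed = 1,782.42 − 142.95 = 1,639.47 thousand.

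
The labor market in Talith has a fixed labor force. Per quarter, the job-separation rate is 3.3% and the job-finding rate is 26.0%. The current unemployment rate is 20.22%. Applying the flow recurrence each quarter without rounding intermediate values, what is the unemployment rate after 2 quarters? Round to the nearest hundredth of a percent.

With a fixed labor force, u_{t+1} = u_t + s·(1−u_t) − f·u_t = u_t·(1−s−f) + s.
Here 1−s−f = 0.707 and s = 0.033.
u_1 = 0.202200 × 0.707 + 0.033 = 0.175955.
u_2 = 0.175955 × 0.707 + 0.033 = 0.157400.

Unemployment rate after two quarters ≈ 15.74%.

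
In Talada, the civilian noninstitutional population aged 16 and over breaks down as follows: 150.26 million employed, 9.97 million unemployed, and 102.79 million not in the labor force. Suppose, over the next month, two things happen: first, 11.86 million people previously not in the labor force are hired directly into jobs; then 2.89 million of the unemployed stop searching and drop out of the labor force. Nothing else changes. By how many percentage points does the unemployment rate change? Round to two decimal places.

The unemployment rate changes by −2.04 percentage points.

Initially, labor force = 150.26 + 9.97 = 160.23 million, so u = 9.97/160.23 = 6.22%.
After the first change, employed and labor force both rise by 11.86; unemployed unchanged → E = 162.12, U = 9.97, labor force = 172.09 million.
After the second change, unemployed and labor force both fall by 2.89 → E = 162.12, U = 7.08, labor force = 169.20 million.
New unemployment rate = 7.08 / 169.20 = 4.18%.
Change = 4.18% − 6.22% = −2.04 percentage points.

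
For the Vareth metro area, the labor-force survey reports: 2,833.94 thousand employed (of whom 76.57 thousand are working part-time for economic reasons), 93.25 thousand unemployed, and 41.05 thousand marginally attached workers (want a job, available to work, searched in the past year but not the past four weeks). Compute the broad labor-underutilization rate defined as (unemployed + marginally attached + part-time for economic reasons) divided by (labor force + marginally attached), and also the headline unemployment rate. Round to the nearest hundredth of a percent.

Labor force = 2,833.94 + 93.25 = 2,927.19 thousand.
Numerator = 93.25 + 41.05 + 76.57 = 210.87 thousand.
Denominator = 2,927.19 + 41.05 = 2,968.24 thousand.
Broad rate = 210.87 / 2,968.24 = 7.10%.
Headline unemployment rate = 93.25 / 2,927.19 = 3.19%.

Broad underutilization rate ≈ 7.10%; headline unemployment rate ≈ 3.19%.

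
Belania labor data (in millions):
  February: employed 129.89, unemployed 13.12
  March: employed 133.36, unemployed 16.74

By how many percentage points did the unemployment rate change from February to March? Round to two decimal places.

February: labor force = 129.89 + 13.12 = 143.01; u = 13.12/143.01 = 9.17%.
March: labor force = 133.36 + 16.74 = 150.10; u = 16.74/150.10 = 11.15%.
Change = 11.15% − 9.17% = +1.98 pp.

The unemployment rate changed by +1.98 percentage points.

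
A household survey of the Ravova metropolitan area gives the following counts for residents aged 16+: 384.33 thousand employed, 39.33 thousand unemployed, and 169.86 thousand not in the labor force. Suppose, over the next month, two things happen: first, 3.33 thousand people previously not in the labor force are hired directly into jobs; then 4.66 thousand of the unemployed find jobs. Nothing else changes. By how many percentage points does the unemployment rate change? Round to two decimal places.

Initially, labor force = 384.33 + 39.33 = 423.66 thousand, so u = 39.33/423.66 = 9.28%.
After the first change, employed and labor force both rise by 3.33; unemployed unchanged → E = 387.66, U = 39.33, labor force = 426.99 thousand.
After the second change, unemployed falls and employed rises by 4.66; labor force unchanged → E = 392.32, U = 34.67, labor force = 426.99 thousand.
New unemployment rate = 34.67 / 426.99 = 8.12%.
Change = 8.12% − 9.28% = −1.16 percentage points.

The unemployment rate changes by −1.16 percentage points.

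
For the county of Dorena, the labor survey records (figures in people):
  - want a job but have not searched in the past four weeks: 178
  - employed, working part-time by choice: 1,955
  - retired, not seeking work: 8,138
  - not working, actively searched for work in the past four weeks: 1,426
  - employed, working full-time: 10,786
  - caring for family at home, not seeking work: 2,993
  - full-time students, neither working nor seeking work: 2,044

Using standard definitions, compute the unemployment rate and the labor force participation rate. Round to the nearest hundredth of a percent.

Unemployment rate ≈ 10.07%; labor force participation rate ≈ 51.48%.

Employed = 1,955 + 10,786 = 12,741.
Unemployed = 1,426.
Labor force = 12,741 + 1,426 = 14,167.
Not in labor force = 178 + 8,138 + 2,993 + 2,044 = 13,353 (those not working and not actively searching are outside the labor force — including those who want a job but have given up searching).
Civilian working-age population = 14,167 + 13,353 = 27,520.
Unemployment rate = 1,426 / 14,167 = 10.07%.
Labor force participation rate = 14,167 / 27,520 = 51.48%.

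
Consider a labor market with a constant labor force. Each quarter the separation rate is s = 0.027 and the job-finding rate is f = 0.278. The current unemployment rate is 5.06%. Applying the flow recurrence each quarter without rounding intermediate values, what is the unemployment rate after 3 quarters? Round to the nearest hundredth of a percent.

Unemployment rate after three quarters ≈ 7.58%.

With a fixed labor force, u_{t+1} = u_t + s·(1−u_t) − f·u_t = u_t·(1−s−f) + s.
Here 1−s−f = 0.695 and s = 0.027.
u_1 = 0.050600 × 0.695 + 0.027 = 0.062167.
u_2 = 0.062167 × 0.695 + 0.027 = 0.070206.
u_3 = 0.070206 × 0.695 + 0.027 = 0.075793.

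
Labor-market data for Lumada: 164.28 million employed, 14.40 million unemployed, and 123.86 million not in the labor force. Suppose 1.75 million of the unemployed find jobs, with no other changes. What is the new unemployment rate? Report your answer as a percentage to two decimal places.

New unemployment rate ≈ 7.08%.

Initially, labor force = 164.28 + 14.40 = 178.68 million, so u = 14.40/178.68 = 8.06%.
After the change, unemployed falls and employed rises by 1.75; labor force unchanged → E = 166.03, U = 12.65, labor force = 178.68 million.
New unemployment rate = 12.65 / 178.68 = 7.08%.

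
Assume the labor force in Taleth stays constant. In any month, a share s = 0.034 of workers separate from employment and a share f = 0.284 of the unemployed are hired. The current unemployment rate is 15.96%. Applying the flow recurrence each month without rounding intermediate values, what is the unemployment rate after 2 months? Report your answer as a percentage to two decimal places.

With a fixed labor force, u_{t+1} = u_t + s·(1−u_t) − f·u_t = u_t·(1−s−f) + s.
Here 1−s−f = 0.682 and s = 0.034.
u_1 = 0.159600 × 0.682 + 0.034 = 0.142847.
u_2 = 0.142847 × 0.682 + 0.034 = 0.131422.

Unemployment rate after two months ≈ 13.14%.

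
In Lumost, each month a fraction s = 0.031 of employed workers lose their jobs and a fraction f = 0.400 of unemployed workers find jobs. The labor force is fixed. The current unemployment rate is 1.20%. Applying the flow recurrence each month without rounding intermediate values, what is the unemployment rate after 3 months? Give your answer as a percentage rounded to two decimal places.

With a fixed labor force, u_{t+1} = u_t + s·(1−u_t) − f·u_t = u_t·(1−s−f) + s.
Here 1−s−f = 0.569 and s = 0.031.
u_1 = 0.012000 × 0.569 + 0.031 = 0.037828.
u_2 = 0.037828 × 0.569 + 0.031 = 0.052524.
u_3 = 0.052524 × 0.569 + 0.031 = 0.060886.

Unemployment rate after three months ≈ 6.09%.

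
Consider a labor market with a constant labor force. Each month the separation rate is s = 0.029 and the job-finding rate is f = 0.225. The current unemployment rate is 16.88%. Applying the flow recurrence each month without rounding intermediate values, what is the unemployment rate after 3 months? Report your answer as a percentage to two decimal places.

With a fixed labor force, u_{t+1} = u_t + s·(1−u_t) − f·u_t = u_t·(1−s−f) + s.
Here 1−s−f = 0.746 and s = 0.029.
u_1 = 0.168800 × 0.746 + 0.029 = 0.154925.
u_2 = 0.154925 × 0.746 + 0.029 = 0.144574.
u_3 = 0.144574 × 0.746 + 0.029 = 0.136852.

Unemployment rate after three months ≈ 13.69%.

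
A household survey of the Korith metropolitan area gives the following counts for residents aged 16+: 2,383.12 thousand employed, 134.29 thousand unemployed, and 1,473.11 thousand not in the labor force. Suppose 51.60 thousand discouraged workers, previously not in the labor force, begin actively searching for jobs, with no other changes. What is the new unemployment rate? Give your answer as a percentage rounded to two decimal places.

New unemployment rate ≈ 7.24%.

Initially, labor force = 2,383.12 + 134.29 = 2,517.41 thousand, so u = 134.29/2,517.41 = 5.33%.
After the change, unemployed and labor force both rise by 51.60 → E = 2,383.12, U = 185.89, labor force = 2,569.01 thousand.
New unemployment rate = 185.89 / 2,569.01 = 7.24%.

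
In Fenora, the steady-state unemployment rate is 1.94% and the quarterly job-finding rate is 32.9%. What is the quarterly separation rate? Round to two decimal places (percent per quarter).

From u* = s/(s+f): s = u·f/(1−u).
s = 0.0194 × 32.9 / (1 − 0.0194) = 0.6383 / 0.9806 ≈ 0.65% per quarter.

Separation rate ≈ 0.65% per quarter.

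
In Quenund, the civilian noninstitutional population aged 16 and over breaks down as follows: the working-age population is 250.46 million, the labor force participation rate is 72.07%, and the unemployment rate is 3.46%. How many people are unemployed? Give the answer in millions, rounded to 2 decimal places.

Labor force = 0.7207 × 250.46 = 180.51 million.
Unemployed = 0.0346 × 180.51 ≈ 6.25 million.

About 6.25 million are unemployed.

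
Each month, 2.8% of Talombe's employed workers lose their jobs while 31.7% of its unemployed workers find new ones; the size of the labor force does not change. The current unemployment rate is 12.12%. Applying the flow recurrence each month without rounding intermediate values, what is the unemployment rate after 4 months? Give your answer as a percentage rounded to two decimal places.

Unemployment rate after four months ≈ 8.85%.

With a fixed labor force, u_{t+1} = u_t + s·(1−u_t) − f·u_t = u_t·(1−s−f) + s.
Here 1−s−f = 0.655 and s = 0.028.
u_1 = 0.121200 × 0.655 + 0.028 = 0.107386.
u_2 = 0.107386 × 0.655 + 0.028 = 0.098338.
u_3 = 0.098338 × 0.655 + 0.028 = 0.092411.
u_4 = 0.092411 × 0.655 + 0.028 = 0.088529.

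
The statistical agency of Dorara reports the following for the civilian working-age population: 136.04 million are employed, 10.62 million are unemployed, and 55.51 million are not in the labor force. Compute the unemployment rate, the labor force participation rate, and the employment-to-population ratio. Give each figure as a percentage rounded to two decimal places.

Labor force = employed + unemployed = 136.04 + 10.62 = 146.66 million.
Working-age population = 146.66 + 55.51 = 202.17 million.
Unemployment rate = 10.62 / 146.66 = 7.24%.
Labor force participation rate = 146.66 / 202.17 = 72.54%.
Employment-population ratio = 136.04 / 202.17 = 67.29%.

Unemployment rate ≈ 7.24%; labor force participation rate ≈ 72.54%; employment-population ratio ≈ 67.29%.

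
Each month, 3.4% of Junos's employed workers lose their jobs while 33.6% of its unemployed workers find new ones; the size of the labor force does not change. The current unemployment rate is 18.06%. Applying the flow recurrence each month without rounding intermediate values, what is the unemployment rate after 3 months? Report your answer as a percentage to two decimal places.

With a fixed labor force, u_{t+1} = u_t + s·(1−u_t) − f·u_t = u_t·(1−s−f) + s.
Here 1−s−f = 0.630 and s = 0.034.
u_1 = 0.180600 × 0.630 + 0.034 = 0.147778.
u_2 = 0.147778 × 0.630 + 0.034 = 0.127100.
u_3 = 0.127100 × 0.630 + 0.034 = 0.114073.

Unemployment rate after three months ≈ 11.41%.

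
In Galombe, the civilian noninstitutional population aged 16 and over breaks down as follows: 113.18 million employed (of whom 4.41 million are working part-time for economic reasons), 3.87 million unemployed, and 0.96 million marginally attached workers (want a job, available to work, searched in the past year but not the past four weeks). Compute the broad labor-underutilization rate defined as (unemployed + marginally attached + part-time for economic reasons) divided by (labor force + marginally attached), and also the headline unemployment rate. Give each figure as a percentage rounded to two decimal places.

Broad underutilization rate ≈ 7.83%; headline unemployment rate ≈ 3.31%.

Labor force = 113.18 + 3.87 = 117.05 million.
Numerator = 3.87 + 0.96 + 4.41 = 9.24 million.
Denominator = 117.05 + 0.96 = 118.01 million.
Broad rate = 9.24 / 118.01 = 7.83%.
Headline unemployment rate = 3.87 / 117.05 = 3.31%.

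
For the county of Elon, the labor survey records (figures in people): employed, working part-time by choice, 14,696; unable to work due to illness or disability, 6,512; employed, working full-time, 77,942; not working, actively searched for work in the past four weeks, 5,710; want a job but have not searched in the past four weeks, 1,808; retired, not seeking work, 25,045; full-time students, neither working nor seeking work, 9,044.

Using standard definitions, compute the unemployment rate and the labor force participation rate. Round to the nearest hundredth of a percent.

Unemployment rate ≈ 5.81%; labor force participation rate ≈ 69.87%.

Employed = 14,696 + 77,942 = 92,638.
Unemployed = 5,710.
Labor force = 92,638 + 5,710 = 98,348.
Not in labor force = 6,512 + 1,808 + 25,045 + 9,044 = 42,409 (those not working and not actively searching are outside the labor force — including those who want a job but have given up searching).
Civilian working-age population = 98,348 + 42,409 = 140,757.
Unemployment rate = 5,710 / 98,348 = 5.81%.
Labor force participation rate = 98,348 / 140,757 = 69.87%.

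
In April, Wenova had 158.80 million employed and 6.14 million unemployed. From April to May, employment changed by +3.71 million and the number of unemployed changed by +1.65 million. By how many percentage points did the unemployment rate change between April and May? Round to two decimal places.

April: labor force = 158.80 + 6.14 = 164.94; u = 6.14/164.94 = 3.72%.
May: labor force = 162.51 + 7.79 = 170.30; u = 7.79/170.30 = 4.57%.
Change = 4.57% − 3.72% = +0.85 pp.

The unemployment rate changed by +0.85 percentage points.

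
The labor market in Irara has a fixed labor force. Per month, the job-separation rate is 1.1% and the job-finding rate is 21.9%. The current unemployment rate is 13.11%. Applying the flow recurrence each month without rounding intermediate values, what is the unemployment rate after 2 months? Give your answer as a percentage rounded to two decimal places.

With a fixed labor force, u_{t+1} = u_t + s·(1−u_t) − f·u_t = u_t·(1−s−f) + s.
Here 1−s−f = 0.770 and s = 0.011.
u_1 = 0.131100 × 0.770 + 0.011 = 0.111947.
u_2 = 0.111947 × 0.770 + 0.011 = 0.097199.

Unemployment rate after two months ≈ 9.72%.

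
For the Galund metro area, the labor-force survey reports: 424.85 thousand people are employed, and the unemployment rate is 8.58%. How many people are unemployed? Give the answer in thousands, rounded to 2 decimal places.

Let U be the number unemployed. The labor force is E + U, and U/(E+U) = 0.0858.
So U = 0.0858 × 424.85 / (1 − 0.0858) = 36.4521 / 0.9142 ≈ 39.87 thousand.

About 39.87 thousand are unemployed.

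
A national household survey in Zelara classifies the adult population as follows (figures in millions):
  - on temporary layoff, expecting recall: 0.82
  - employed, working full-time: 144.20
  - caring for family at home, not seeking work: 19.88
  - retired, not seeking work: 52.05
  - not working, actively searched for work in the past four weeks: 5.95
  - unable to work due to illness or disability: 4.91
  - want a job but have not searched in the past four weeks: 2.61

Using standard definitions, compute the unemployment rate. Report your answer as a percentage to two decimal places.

Employed = 144.20 million.
Unemployed = 0.82 + 5.95 = 6.77 million (jobless and actively searching, or on temporary layoff).
Labor force = 144.20 + 6.77 = 150.97 million.
Unemployment rate = 6.77 / 150.97 = 4.48%.

Unemployment rate ≈ 4.48%.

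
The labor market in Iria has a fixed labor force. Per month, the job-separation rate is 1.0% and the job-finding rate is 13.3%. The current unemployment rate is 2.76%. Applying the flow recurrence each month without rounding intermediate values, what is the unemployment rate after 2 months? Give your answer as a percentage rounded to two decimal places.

Unemployment rate after two months ≈ 3.88%.

With a fixed labor force, u_{t+1} = u_t + s·(1−u_t) − f·u_t = u_t·(1−s−f) + s.
Here 1−s−f = 0.857 and s = 0.010.
u_1 = 0.027600 × 0.857 + 0.010 = 0.033653.
u_2 = 0.033653 × 0.857 + 0.010 = 0.038841.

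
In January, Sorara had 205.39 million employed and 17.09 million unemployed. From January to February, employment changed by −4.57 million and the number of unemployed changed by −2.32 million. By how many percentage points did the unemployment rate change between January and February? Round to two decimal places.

The unemployment rate changed by −0.83 percentage points.

January: labor force = 205.39 + 17.09 = 222.48; u = 17.09/222.48 = 7.68%.
February: labor force = 200.82 + 14.77 = 215.59; u = 14.77/215.59 = 6.85%.
Change = 6.85% − 7.68% = −0.83 pp.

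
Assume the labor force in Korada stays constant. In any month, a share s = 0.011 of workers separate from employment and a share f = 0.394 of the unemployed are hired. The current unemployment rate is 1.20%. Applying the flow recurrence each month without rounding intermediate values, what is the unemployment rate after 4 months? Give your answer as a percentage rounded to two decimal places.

With a fixed labor force, u_{t+1} = u_t + s·(1−u_t) − f·u_t = u_t·(1−s−f) + s.
Here 1−s−f = 0.595 and s = 0.011.
u_1 = 0.012000 × 0.595 + 0.011 = 0.018140.
u_2 = 0.018140 × 0.595 + 0.011 = 0.021793.
u_3 = 0.021793 × 0.595 + 0.011 = 0.023967.
u_4 = 0.023967 × 0.595 + 0.011 = 0.025260.

Unemployment rate after four months ≈ 2.53%.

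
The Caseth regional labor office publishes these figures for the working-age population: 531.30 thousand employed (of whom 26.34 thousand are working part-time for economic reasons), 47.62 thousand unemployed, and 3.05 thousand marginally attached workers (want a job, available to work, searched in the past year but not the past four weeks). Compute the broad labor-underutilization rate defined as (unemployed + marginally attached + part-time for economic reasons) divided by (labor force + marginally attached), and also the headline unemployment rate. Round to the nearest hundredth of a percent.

Labor force = 531.30 + 47.62 = 578.92 thousand.
Numerator = 47.62 + 3.05 + 26.34 = 77.01 thousand.
Denominator = 578.92 + 3.05 = 581.97 thousand.
Broad rate = 77.01 / 581.97 = 13.23%.
Headline unemployment rate = 47.62 / 578.92 = 8.23%.

Broad underutilization rate ≈ 13.23%; headline unemployment rate ≈ 8.23%.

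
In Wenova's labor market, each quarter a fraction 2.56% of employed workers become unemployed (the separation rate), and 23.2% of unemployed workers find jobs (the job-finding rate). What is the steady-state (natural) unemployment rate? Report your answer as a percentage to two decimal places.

At steady state the flows balance: s·E = f·U, so U/(E+U) = s/(s+f).
u* = 2.56 / (2.56 + 23.2) = 2.56 / 25.76 = 9.94%.

Steady-state unemployment rate ≈ 9.94%.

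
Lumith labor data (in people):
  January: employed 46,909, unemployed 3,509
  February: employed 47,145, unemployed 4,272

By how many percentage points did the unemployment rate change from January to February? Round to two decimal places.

January: labor force = 46,909 + 3,509 = 50,418; u = 3,509/50,418 = 6.96%.
February: labor force = 47,145 + 4,272 = 51,417; u = 4,272/51,417 = 8.31%.
Change = 8.31% − 6.96% = +1.35 pp.

The unemployment rate changed by +1.35 percentage points.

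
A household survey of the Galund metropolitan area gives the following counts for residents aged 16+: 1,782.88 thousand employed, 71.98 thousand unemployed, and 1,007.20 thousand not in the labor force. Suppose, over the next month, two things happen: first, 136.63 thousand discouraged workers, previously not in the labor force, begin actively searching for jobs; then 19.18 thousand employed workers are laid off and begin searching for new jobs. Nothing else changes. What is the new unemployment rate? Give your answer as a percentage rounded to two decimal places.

Initially, labor force = 1,782.88 + 71.98 = 1,854.86 thousand, so u = 71.98/1,854.86 = 3.88%.
After the first change, unemployed and labor force both rise by 136.63 → E = 1,782.88, U = 208.61, labor force = 1,991.49 thousand.
After the second change, employed falls and unemployed rises by 19.18; labor force unchanged → E = 1,763.70, U = 227.79, labor force = 1,991.49 thousand.
New unemployment rate = 227.79 / 1,991.49 = 11.44%.

New unemployment rate ≈ 11.44%.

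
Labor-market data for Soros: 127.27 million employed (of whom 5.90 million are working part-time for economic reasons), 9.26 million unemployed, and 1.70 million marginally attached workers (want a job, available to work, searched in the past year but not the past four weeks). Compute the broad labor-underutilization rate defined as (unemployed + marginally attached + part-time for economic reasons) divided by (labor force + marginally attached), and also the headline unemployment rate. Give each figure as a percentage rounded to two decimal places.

Broad underutilization rate ≈ 12.20%; headline unemployment rate ≈ 6.78%.

Labor force = 127.27 + 9.26 = 136.53 million.
Numerator = 9.26 + 1.70 + 5.90 = 16.86 million.
Denominator = 136.53 + 1.70 = 138.23 million.
Broad rate = 16.86 / 138.23 = 12.20%.
Headline unemployment rate = 9.26 / 136.53 = 6.78%.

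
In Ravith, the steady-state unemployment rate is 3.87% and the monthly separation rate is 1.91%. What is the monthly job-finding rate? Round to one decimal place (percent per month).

Job-finding rate ≈ 47.4% per month.

From u* = s/(s+f): f = s·(1−u)/u.
f = 1.91 × (1 − 0.0387) / 0.0387 = 1.8361 / 0.0387 ≈ 47.4% per month.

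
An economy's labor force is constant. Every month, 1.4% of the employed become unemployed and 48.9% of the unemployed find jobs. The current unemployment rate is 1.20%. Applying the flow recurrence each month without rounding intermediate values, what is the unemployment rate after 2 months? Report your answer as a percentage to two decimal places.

With a fixed labor force, u_{t+1} = u_t + s·(1−u_t) − f·u_t = u_t·(1−s−f) + s.
Here 1−s−f = 0.497 and s = 0.014.
u_1 = 0.012000 × 0.497 + 0.014 = 0.019964.
u_2 = 0.019964 × 0.497 + 0.014 = 0.023922.

Unemployment rate after two months ≈ 2.39%.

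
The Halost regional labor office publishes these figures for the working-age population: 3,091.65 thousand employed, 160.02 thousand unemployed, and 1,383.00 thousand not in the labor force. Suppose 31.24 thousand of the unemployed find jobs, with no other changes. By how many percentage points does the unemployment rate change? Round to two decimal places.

Initially, labor force = 3,091.65 + 160.02 = 3,251.67 thousand, so u = 160.02/3,251.67 = 4.92%.
After the change, unemployed falls and employed rises by 31.24; labor force unchanged → E = 3,122.89, U = 128.78, labor force = 3,251.67 thousand.
New unemployment rate = 128.78 / 3,251.67 = 3.96%.
Change = 3.96% − 4.92% = −0.96 percentage points.

The unemployment rate changes by −0.96 percentage points.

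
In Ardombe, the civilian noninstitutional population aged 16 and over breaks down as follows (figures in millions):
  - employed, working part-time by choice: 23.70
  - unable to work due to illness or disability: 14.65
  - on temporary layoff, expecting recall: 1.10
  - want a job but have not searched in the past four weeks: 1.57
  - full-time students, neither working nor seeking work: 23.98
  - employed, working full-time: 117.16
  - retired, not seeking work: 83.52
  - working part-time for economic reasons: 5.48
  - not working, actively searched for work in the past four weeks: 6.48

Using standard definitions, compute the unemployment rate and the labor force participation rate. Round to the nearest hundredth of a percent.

Unemployment rate ≈ 4.92%; labor force participation rate ≈ 55.44%.

Employed = 23.70 + 117.16 + 5.48 = 146.34 million (anyone who worked, including part-time for economic reasons, counts as employed).
Unemployed = 1.10 + 6.48 = 7.58 million (jobless and actively searching, or on temporary layoff).
Labor force = 146.34 + 7.58 = 153.92 million.
Not in labor force = 14.65 + 1.57 + 23.98 + 83.52 = 123.72 million (those not working and not actively searching are outside the labor force — including those who want a job but have given up searching).
Civilian working-age population = 153.92 + 123.72 = 277.64 million.
Unemployment rate = 7.58 / 153.92 = 4.92%.
Labor force participation rate = 153.92 / 277.64 = 55.44%.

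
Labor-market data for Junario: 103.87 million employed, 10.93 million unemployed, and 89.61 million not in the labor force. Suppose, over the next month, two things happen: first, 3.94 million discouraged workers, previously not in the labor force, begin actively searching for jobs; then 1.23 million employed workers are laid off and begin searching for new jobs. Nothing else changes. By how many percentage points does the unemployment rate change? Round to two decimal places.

The unemployment rate changes by +4.04 percentage points.

Initially, labor force = 103.87 + 10.93 = 114.80 million, so u = 10.93/114.80 = 9.52%.
After the first change, unemployed and labor force both rise by 3.94 → E = 103.87, U = 14.87, labor force = 118.74 million.
After the second change, employed falls and unemployed rises by 1.23; labor force unchanged → E = 102.64, U = 16.10, labor force = 118.74 million.
New unemployment rate = 16.10 / 118.74 = 13.56%.
Change = 13.56% − 9.52% = +4.04 percentage points.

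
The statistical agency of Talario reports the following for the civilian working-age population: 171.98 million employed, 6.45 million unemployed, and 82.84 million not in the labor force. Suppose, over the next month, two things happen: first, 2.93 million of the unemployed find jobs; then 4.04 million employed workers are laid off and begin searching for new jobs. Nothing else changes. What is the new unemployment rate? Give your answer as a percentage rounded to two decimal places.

Initially, labor force = 171.98 + 6.45 = 178.43 million, so u = 6.45/178.43 = 3.61%.
After the first change, unemployed falls and employed rises by 2.93; labor force unchanged → E = 174.91, U = 3.52, labor force = 178.43 million.
After the second change, employed falls and unemployed rises by 4.04; labor force unchanged → E = 170.87, U = 7.56, labor force = 178.43 million.
New unemployment rate = 7.56 / 178.43 = 4.24%.

New unemployment rate ≈ 4.24%.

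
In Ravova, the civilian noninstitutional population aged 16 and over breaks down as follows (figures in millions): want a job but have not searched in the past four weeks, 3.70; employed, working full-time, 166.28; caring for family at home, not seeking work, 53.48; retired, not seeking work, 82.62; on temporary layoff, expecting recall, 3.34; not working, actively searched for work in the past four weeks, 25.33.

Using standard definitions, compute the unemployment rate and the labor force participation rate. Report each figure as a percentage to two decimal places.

Unemployment rate ≈ 14.71%; labor force participation rate ≈ 58.24%.

Employed = 166.28 million.
Unemployed = 3.34 + 25.33 = 28.67 million (jobless and actively searching, or on temporary layoff).
Labor force = 166.28 + 28.67 = 194.95 million.
Not in labor force = 3.70 + 53.48 + 82.62 = 139.80 million (those not working and not actively searching are outside the labor force — including those who want a job but have given up searching).
Civilian working-age population = 194.95 + 139.80 = 334.75 million.
Unemployment rate = 28.67 / 194.95 = 14.71%.
Labor force participation rate = 194.95 / 334.75 = 58.24%.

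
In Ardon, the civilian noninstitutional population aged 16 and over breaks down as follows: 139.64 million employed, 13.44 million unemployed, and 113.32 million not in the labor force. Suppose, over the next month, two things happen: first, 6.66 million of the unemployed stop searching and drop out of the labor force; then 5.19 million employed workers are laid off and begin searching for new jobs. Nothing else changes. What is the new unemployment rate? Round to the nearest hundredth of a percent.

New unemployment rate ≈ 8.18%.

Initially, labor force = 139.64 + 13.44 = 153.08 million, so u = 13.44/153.08 = 8.78%.
After the first change, unemployed and labor force both fall by 6.66 → E = 139.64, U = 6.78, labor force = 146.42 million.
After the second change, employed falls and unemployed rises by 5.19; labor force unchanged → E = 134.45, U = 11.97, labor force = 146.42 million.
New unemployment rate = 11.97 / 146.42 = 8.18%.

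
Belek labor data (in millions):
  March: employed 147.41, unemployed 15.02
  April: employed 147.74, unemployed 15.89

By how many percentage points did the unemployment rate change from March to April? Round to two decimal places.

March: labor force = 147.41 + 15.02 = 162.43; u = 15.02/162.43 = 9.25%.
April: labor force = 147.74 + 15.89 = 163.63; u = 15.89/163.63 = 9.71%.
Change = 9.71% − 9.25% = +0.46 pp.

The unemployment rate changed by +0.46 percentage points.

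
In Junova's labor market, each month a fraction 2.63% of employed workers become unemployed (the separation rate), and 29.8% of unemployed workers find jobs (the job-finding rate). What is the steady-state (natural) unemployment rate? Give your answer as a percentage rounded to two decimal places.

At steady state the flows balance: s·E = f·U, so U/(E+U) = s/(s+f).
u* = 2.63 / (2.63 + 29.8) = 2.63 / 32.43 = 8.11%.

Steady-state unemployment rate ≈ 8.11%.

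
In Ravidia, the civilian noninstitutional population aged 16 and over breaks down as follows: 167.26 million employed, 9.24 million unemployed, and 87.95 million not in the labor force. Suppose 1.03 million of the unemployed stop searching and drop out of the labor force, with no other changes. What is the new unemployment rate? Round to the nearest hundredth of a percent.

Initially, labor force = 167.26 + 9.24 = 176.50 million, so u = 9.24/176.50 = 5.24%.
After the change, unemployed and labor force both fall by 1.03 → E = 167.26, U = 8.21, labor force = 175.47 million.
New unemployment rate = 8.21 / 175.47 = 4.68%.

New unemployment rate ≈ 4.68%.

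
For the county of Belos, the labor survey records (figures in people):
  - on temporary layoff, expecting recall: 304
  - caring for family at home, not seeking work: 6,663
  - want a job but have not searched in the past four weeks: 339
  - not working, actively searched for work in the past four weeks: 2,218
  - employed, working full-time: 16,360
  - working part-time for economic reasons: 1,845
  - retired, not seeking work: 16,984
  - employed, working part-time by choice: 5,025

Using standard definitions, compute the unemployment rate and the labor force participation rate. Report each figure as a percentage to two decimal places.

Employed = 16,360 + 1,845 + 5,025 = 23,230 (anyone who worked, including part-time for economic reasons, counts as employed).
Unemployed = 304 + 2,218 = 2,522 (jobless and actively searching, or on temporary layoff).
Labor force = 23,230 + 2,522 = 25,752.
Not in labor force = 6,663 + 339 + 16,984 = 23,986 (those not working and not actively searching are outside the labor force — including those who want a job but have given up searching).
Civilian working-age population = 25,752 + 23,986 = 49,738.
Unemployment rate = 2,522 / 25,752 = 9.79%.
Labor force participation rate = 25,752 / 49,738 = 51.78%.

Unemployment rate ≈ 9.79%; labor force participation rate ≈ 51.78%.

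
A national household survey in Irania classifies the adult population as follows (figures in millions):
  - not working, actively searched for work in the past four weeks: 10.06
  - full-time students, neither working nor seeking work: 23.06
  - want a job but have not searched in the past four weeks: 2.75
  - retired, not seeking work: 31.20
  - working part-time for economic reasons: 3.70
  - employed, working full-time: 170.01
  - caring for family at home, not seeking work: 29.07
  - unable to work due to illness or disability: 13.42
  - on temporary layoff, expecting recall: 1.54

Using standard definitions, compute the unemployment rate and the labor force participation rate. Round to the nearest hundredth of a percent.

Unemployment rate ≈ 6.26%; labor force participation rate ≈ 65.06%.

Employed = 3.70 + 170.01 = 173.71 million (anyone who worked, including part-time for economic reasons, counts as employed).
Unemployed = 10.06 + 1.54 = 11.60 million (jobless and actively searching, or on temporary layoff).
Labor force = 173.71 + 11.60 = 185.31 million.
Not in labor force = 23.06 + 2.75 + 31.20 + 29.07 + 13.42 = 99.50 million (those not working and not actively searching are outside the labor force — including those who want a job but have given up searching).
Civilian working-age population = 185.31 + 99.50 = 284.81 million.
Unemployment rate = 11.60 / 185.31 = 6.26%.
Labor force participation rate = 185.31 / 284.81 = 65.06%.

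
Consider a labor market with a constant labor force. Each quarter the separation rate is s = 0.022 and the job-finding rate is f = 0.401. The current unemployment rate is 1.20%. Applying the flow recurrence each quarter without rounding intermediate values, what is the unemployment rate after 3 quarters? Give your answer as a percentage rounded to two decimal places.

Unemployment rate after three quarters ≈ 4.43%.

With a fixed labor force, u_{t+1} = u_t + s·(1−u_t) − f·u_t = u_t·(1−s−f) + s.
Here 1−s−f = 0.577 and s = 0.022.
u_1 = 0.012000 × 0.577 + 0.022 = 0.028924.
u_2 = 0.028924 × 0.577 + 0.022 = 0.038689.
u_3 = 0.038689 × 0.577 + 0.022 = 0.044324.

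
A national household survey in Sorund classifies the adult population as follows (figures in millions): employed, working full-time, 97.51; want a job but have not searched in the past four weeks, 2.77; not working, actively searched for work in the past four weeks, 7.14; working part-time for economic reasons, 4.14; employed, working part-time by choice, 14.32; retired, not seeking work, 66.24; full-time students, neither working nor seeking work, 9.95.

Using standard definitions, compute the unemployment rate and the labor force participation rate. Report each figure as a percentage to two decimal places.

Unemployment rate ≈ 5.80%; labor force participation rate ≈ 60.92%.

Employed = 97.51 + 4.14 + 14.32 = 115.97 million (anyone who worked, including part-time for economic reasons, counts as employed).
Unemployed = 7.14 million.
Labor force = 115.97 + 7.14 = 123.11 million.
Not in labor force = 2.77 + 66.24 + 9.95 = 78.96 million (those not working and not actively searching are outside the labor force — including those who want a job but have given up searching).
Civilian working-age population = 123.11 + 78.96 = 202.07 million.
Unemployment rate = 7.14 / 123.11 = 5.80%.
Labor force participation rate = 123.11 / 202.07 = 60.92%.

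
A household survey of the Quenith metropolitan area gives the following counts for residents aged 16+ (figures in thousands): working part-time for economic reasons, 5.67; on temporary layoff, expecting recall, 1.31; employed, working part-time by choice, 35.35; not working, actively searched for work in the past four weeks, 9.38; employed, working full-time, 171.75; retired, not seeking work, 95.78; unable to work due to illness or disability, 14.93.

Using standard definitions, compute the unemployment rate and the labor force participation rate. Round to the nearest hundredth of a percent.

Employed = 5.67 + 35.35 + 171.75 = 212.77 thousand (anyone who worked, including part-time for economic reasons, counts as employed).
Unemployed = 1.31 + 9.38 = 10.69 thousand (jobless and actively searching, or on temporary layoff).
Labor force = 212.77 + 10.69 = 223.46 thousand.
Not in labor force = 95.78 + 14.93 = 110.71 thousand (those not working and not actively searching are outside the labor force).
Civilian working-age population = 223.46 + 110.71 = 334.17 thousand.
Unemployment rate = 10.69 / 223.46 = 4.78%.
Labor force participation rate = 223.46 / 334.17 = 66.87%.

Unemployment rate ≈ 4.78%; labor force participation rate ≈ 66.87%.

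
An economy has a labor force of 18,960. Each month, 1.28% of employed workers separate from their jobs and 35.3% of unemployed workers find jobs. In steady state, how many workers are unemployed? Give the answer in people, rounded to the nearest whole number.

About 663 are unemployed in steady state.

Steady-state unemployment rate u* = s/(s+f) = 1.28/(1.28+35.3) = 0.034992.
Unemployed = u* × labor force = 0.034992 × 18,960 ≈ 663.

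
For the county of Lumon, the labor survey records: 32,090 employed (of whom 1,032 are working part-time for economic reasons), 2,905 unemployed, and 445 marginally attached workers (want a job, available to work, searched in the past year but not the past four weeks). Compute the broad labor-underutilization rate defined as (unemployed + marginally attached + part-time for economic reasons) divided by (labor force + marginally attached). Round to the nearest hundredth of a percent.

Broad underutilization rate ≈ 12.36%.

Labor force = 32,090 + 2,905 = 34,995.
Numerator = 2,905 + 445 + 1,032 = 4,382.
Denominator = 34,995 + 445 = 35,440.
Broad rate = 4,382 / 35,440 = 12.36%.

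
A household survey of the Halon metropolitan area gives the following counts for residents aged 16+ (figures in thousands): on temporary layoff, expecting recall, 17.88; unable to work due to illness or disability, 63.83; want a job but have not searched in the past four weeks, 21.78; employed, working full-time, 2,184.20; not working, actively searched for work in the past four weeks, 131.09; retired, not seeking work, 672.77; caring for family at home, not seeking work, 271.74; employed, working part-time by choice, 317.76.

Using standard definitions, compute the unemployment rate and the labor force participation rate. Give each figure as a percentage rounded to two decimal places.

Employed = 2,184.20 + 317.76 = 2,501.96 thousand.
Unemployed = 17.88 + 131.09 = 148.97 thousand (jobless and actively searching, or on temporary layoff).
Labor force = 2,501.96 + 148.97 = 2,650.93 thousand.
Not in labor force = 63.83 + 21.78 + 672.77 + 271.74 = 1,030.12 thousand (those not working and not actively searching are outside the labor force — including those who want a job but have given up searching).
Civilian working-age population = 2,650.93 + 1,030.12 = 3,681.05 thousand.
Unemployment rate = 148.97 / 2,650.93 = 5.62%.
Labor force participation rate = 2,650.93 / 3,681.05 = 72.02%.

Unemployment rate ≈ 5.62%; labor force participation rate ≈ 72.02%.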